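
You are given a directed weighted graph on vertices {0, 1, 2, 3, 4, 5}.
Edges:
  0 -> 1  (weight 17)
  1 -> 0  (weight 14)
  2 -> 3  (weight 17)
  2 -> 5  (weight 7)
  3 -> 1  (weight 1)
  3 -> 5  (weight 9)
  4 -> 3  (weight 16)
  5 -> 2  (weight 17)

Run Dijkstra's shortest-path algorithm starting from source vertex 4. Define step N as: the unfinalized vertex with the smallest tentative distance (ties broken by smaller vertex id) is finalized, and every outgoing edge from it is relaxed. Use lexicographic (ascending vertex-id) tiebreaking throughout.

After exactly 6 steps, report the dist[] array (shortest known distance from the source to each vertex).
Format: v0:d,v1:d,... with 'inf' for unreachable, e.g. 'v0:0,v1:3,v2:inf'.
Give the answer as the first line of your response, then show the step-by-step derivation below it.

v0:31,v1:17,v2:42,v3:16,v4:0,v5:25

step 1: dist = v0:inf,v1:inf,v2:inf,v3:16,v4:0,v5:inf
step 2: dist = v0:inf,v1:17,v2:inf,v3:16,v4:0,v5:25
step 3: dist = v0:31,v1:17,v2:inf,v3:16,v4:0,v5:25
step 4: dist = v0:31,v1:17,v2:42,v3:16,v4:0,v5:25
step 5: dist = v0:31,v1:17,v2:42,v3:16,v4:0,v5:25
step 6: dist = v0:31,v1:17,v2:42,v3:16,v4:0,v5:25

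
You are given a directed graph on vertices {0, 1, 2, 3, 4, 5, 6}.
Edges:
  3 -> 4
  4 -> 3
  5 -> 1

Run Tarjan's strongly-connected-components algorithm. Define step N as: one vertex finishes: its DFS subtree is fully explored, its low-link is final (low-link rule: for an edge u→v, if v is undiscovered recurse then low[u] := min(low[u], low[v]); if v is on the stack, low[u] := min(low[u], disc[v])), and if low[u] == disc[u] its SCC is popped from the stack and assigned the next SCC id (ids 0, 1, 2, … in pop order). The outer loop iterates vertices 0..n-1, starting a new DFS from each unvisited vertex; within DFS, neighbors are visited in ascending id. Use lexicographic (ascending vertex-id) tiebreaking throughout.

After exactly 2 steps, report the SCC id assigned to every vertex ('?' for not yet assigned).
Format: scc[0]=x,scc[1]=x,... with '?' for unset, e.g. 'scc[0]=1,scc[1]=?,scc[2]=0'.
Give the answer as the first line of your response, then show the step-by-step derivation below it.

scc[0]=0,scc[1]=1,scc[2]=?,scc[3]=?,scc[4]=?,scc[5]=?,scc[6]=?

step 1: low=(low[0]=0,low[1]=?,low[2]=?,low[3]=?,low[4]=?,low[5]=?,low[6]=?); scc=(scc[0]=0,scc[1]=?,scc[2]=?,scc[3]=?,scc[4]=?,scc[5]=?,scc[6]=?)
step 2: low=(low[0]=0,low[1]=1,low[2]=?,low[3]=?,low[4]=?,low[5]=?,low[6]=?); scc=(scc[0]=0,scc[1]=1,scc[2]=?,scc[3]=?,scc[4]=?,scc[5]=?,scc[6]=?)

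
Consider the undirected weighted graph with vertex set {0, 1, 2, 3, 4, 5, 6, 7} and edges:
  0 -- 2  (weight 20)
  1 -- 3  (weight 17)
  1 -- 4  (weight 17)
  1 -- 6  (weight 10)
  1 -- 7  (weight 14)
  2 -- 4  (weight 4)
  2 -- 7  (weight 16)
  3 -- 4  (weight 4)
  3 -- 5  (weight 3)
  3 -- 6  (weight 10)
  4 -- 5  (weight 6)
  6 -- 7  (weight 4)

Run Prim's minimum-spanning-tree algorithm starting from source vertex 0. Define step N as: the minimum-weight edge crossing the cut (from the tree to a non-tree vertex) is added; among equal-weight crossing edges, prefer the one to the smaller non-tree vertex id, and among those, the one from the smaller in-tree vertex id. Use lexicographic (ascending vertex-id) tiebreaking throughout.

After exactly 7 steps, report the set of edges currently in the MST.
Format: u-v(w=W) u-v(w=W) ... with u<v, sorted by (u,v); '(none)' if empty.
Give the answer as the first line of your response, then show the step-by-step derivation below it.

0-2(w=20) 1-6(w=10) 2-4(w=4) 3-4(w=4) 3-5(w=3) 3-6(w=10) 6-7(w=4)

step 1: add edge 0-2 (w=20); MST = {0-2(w=20)}
step 2: add edge 2-4 (w=4); MST = {0-2(w=20) 2-4(w=4)}
step 3: add edge 3-4 (w=4); MST = {0-2(w=20) 2-4(w=4) 3-4(w=4)}
step 4: add edge 3-5 (w=3); MST = {0-2(w=20) 2-4(w=4) 3-4(w=4) 3-5(w=3)}
step 5: add edge 3-6 (w=10); MST = {0-2(w=20) 2-4(w=4) 3-4(w=4) 3-5(w=3) 3-6(w=10)}
step 6: add edge 6-7 (w=4); MST = {0-2(w=20) 2-4(w=4) 3-4(w=4) 3-5(w=3) 3-6(w=10) 6-7(w=4)}
step 7: add edge 1-6 (w=10); MST = {0-2(w=20) 1-6(w=10) 2-4(w=4) 3-4(w=4) 3-5(w=3) 3-6(w=10) 6-7(w=4)}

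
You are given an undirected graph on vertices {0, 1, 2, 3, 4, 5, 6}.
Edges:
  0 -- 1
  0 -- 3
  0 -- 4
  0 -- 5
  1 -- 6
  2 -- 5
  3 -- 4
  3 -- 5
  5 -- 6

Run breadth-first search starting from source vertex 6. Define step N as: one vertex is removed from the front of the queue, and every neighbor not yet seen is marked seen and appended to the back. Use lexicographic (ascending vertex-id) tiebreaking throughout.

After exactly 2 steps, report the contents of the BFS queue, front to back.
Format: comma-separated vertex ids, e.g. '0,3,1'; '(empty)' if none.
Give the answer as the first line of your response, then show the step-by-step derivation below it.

5,0

step 1: dequeue 6; queue=[1,5]; order=6
step 2: dequeue 1; queue=[5,0]; order=6,1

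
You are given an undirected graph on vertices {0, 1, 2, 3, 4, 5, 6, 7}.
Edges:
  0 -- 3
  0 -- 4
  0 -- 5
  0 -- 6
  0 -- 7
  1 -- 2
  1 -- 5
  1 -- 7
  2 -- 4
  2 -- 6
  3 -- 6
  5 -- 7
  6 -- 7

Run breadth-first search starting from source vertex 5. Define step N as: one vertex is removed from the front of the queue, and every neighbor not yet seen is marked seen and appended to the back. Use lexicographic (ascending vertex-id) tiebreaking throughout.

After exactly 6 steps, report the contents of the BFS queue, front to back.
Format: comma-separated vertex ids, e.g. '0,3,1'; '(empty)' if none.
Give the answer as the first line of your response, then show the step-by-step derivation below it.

6,2

step 1: dequeue 5; queue=[0,1,7]; order=5
step 2: dequeue 0; queue=[1,7,3,4,6]; order=5,0
step 3: dequeue 1; queue=[7,3,4,6,2]; order=5,0,1
step 4: dequeue 7; queue=[3,4,6,2]; order=5,0,1,7
step 5: dequeue 3; queue=[4,6,2]; order=5,0,1,7,3
step 6: dequeue 4; queue=[6,2]; order=5,0,1,7,3,4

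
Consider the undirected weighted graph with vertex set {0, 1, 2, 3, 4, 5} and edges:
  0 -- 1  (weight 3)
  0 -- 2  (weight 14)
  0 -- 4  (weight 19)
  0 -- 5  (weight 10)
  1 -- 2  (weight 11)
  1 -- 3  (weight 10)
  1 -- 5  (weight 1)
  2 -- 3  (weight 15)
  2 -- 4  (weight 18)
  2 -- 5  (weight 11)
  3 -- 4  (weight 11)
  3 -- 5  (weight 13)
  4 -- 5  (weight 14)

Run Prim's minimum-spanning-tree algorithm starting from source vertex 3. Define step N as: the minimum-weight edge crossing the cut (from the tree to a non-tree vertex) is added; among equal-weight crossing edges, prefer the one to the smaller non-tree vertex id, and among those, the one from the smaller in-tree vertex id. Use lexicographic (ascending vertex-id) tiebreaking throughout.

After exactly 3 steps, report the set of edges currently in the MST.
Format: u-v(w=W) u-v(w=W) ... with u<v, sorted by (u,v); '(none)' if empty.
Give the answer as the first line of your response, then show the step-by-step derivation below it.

0-1(w=3) 1-3(w=10) 1-5(w=1)

step 1: add edge 1-3 (w=10); MST = {1-3(w=10)}
step 2: add edge 1-5 (w=1); MST = {1-3(w=10) 1-5(w=1)}
step 3: add edge 0-1 (w=3); MST = {0-1(w=3) 1-3(w=10) 1-5(w=1)}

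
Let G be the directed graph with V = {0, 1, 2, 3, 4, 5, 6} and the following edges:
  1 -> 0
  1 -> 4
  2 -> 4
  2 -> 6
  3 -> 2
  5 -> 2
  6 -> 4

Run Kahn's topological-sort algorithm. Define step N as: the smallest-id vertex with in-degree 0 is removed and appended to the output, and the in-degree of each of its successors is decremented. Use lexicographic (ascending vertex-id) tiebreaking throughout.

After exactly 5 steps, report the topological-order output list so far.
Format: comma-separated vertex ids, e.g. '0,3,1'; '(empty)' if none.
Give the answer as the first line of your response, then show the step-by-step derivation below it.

1,0,3,5,2

step 1: output 1; order=[1]; indeg=(0,0,2,0,2,0,1)
step 2: output 0; order=[1,0]; indeg=(0,0,2,0,2,0,1)
step 3: output 3; order=[1,0,3]; indeg=(0,0,1,0,2,0,1)
step 4: output 5; order=[1,0,3,5]; indeg=(0,0,0,0,2,0,1)
step 5: output 2; order=[1,0,3,5,2]; indeg=(0,0,0,0,1,0,0)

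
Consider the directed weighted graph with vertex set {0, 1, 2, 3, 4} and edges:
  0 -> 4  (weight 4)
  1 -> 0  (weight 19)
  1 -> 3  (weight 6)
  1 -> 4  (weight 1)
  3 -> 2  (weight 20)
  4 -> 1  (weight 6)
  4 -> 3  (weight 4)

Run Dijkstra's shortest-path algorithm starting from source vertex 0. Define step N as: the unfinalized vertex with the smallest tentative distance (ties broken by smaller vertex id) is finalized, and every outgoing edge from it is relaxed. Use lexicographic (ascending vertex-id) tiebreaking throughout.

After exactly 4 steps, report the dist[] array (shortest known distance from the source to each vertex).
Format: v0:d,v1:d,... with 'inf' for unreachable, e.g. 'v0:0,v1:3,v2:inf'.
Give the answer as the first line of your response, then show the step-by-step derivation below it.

v0:0,v1:10,v2:28,v3:8,v4:4

step 1: dist = v0:0,v1:inf,v2:inf,v3:inf,v4:4
step 2: dist = v0:0,v1:10,v2:inf,v3:8,v4:4
step 3: dist = v0:0,v1:10,v2:28,v3:8,v4:4
step 4: dist = v0:0,v1:10,v2:28,v3:8,v4:4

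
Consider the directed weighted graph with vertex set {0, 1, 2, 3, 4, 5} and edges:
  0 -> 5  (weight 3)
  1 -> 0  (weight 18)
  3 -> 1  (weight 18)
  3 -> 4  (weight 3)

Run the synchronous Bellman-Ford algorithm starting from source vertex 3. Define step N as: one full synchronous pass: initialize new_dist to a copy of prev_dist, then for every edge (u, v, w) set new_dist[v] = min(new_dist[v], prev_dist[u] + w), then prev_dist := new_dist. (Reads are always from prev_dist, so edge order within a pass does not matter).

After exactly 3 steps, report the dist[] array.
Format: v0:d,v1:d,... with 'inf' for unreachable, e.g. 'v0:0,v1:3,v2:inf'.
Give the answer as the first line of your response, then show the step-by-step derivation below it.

v0:36,v1:18,v2:inf,v3:0,v4:3,v5:39

step 1: dist = v0:inf,v1:18,v2:inf,v3:0,v4:3,v5:inf
step 2: dist = v0:36,v1:18,v2:inf,v3:0,v4:3,v5:inf
step 3: dist = v0:36,v1:18,v2:inf,v3:0,v4:3,v5:39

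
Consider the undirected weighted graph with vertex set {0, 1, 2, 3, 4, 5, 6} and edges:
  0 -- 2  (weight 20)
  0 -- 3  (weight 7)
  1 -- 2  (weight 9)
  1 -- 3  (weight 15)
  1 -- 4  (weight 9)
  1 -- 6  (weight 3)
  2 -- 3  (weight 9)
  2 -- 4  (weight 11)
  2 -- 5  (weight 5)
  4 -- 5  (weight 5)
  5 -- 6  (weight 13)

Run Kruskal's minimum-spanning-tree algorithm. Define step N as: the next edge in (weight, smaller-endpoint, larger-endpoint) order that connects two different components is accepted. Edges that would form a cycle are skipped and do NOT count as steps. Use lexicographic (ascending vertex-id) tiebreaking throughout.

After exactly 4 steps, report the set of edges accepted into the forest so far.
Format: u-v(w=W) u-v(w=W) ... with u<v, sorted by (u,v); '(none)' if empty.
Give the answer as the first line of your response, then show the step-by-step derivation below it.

0-3(w=7) 1-6(w=3) 2-5(w=5) 4-5(w=5)

step 1: add edge 1-6 (w=3); MST = {1-6(w=3)}
step 2: add edge 2-5 (w=5); MST = {1-6(w=3) 2-5(w=5)}
step 3: add edge 4-5 (w=5); MST = {1-6(w=3) 2-5(w=5) 4-5(w=5)}
step 4: add edge 0-3 (w=7); MST = {0-3(w=7) 1-6(w=3) 2-5(w=5) 4-5(w=5)}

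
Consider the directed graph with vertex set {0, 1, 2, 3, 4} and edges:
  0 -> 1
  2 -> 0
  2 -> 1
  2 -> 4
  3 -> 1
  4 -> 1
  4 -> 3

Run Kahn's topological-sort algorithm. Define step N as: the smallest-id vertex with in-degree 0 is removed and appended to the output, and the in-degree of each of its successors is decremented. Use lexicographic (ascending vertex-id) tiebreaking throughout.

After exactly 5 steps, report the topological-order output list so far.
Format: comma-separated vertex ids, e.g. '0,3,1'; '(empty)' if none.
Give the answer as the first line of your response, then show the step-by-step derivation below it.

2,0,4,3,1

step 1: output 2; order=[2]; indeg=(0,3,0,1,0)
step 2: output 0; order=[2,0]; indeg=(0,2,0,1,0)
step 3: output 4; order=[2,0,4]; indeg=(0,1,0,0,0)
step 4: output 3; order=[2,0,4,3]; indeg=(0,0,0,0,0)
step 5: output 1; order=[2,0,4,3,1]; indeg=(0,0,0,0,0)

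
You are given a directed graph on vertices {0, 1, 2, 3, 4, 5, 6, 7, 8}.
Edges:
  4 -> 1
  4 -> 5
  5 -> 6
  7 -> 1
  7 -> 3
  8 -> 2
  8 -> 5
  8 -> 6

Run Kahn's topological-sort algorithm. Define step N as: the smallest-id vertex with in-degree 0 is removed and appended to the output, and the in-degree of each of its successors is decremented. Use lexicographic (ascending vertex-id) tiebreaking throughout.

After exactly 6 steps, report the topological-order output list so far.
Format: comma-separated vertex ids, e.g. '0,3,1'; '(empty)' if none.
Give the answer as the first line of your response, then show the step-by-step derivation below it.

0,4,7,1,3,8

step 1: output 0; order=[0]; indeg=(0,2,1,1,0,2,2,0,0)
step 2: output 4; order=[0,4]; indeg=(0,1,1,1,0,1,2,0,0)
step 3: output 7; order=[0,4,7]; indeg=(0,0,1,0,0,1,2,0,0)
step 4: output 1; order=[0,4,7,1]; indeg=(0,0,1,0,0,1,2,0,0)
step 5: output 3; order=[0,4,7,1,3]; indeg=(0,0,1,0,0,1,2,0,0)
step 6: output 8; order=[0,4,7,1,3,8]; indeg=(0,0,0,0,0,0,1,0,0)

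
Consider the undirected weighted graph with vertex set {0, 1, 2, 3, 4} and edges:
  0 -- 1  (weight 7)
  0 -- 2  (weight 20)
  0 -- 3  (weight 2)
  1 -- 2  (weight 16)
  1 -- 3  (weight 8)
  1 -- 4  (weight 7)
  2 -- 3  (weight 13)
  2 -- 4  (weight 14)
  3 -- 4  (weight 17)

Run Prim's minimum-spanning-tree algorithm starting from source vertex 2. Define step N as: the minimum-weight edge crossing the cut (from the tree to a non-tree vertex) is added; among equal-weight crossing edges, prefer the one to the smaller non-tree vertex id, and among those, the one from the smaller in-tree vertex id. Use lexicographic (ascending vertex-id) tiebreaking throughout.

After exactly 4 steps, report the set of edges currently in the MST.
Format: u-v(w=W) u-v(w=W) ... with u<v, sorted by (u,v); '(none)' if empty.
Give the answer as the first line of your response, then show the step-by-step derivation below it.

0-1(w=7) 0-3(w=2) 1-4(w=7) 2-3(w=13)

step 1: add edge 2-3 (w=13); MST = {2-3(w=13)}
step 2: add edge 0-3 (w=2); MST = {0-3(w=2) 2-3(w=13)}
step 3: add edge 0-1 (w=7); MST = {0-1(w=7) 0-3(w=2) 2-3(w=13)}
step 4: add edge 1-4 (w=7); MST = {0-1(w=7) 0-3(w=2) 1-4(w=7) 2-3(w=13)}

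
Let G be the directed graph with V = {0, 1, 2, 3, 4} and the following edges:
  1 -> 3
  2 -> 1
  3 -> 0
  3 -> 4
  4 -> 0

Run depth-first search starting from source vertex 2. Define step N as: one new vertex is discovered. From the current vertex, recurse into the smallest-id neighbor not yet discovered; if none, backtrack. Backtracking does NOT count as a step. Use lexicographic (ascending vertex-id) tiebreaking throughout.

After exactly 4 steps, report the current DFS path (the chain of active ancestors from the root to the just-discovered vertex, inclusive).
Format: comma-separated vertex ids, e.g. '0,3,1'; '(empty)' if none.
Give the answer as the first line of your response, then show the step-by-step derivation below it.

2,1,3,0

step 1: discover 2; path=2; order=2
step 2: discover 1; path=2>1; order=2,1
step 3: discover 3; path=2>1>3; order=2,1,3
step 4: discover 0; path=2>1>3>0; order=2,1,3,0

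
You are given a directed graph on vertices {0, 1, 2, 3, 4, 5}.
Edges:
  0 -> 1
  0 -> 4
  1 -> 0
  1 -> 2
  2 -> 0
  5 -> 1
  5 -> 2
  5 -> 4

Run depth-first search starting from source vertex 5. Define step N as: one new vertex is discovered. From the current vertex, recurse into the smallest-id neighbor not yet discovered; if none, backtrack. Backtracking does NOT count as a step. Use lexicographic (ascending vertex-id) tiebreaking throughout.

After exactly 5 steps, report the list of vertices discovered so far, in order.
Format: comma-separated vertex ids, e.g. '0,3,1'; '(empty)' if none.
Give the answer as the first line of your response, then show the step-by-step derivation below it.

5,1,0,4,2

step 1: discover 5; path=5; order=5
step 2: discover 1; path=5>1; order=5,1
step 3: discover 0; path=5>1>0; order=5,1,0
step 4: discover 4; path=5>1>0>4; order=5,1,0,4
step 5: discover 2; path=5>1>2; order=5,1,0,4,2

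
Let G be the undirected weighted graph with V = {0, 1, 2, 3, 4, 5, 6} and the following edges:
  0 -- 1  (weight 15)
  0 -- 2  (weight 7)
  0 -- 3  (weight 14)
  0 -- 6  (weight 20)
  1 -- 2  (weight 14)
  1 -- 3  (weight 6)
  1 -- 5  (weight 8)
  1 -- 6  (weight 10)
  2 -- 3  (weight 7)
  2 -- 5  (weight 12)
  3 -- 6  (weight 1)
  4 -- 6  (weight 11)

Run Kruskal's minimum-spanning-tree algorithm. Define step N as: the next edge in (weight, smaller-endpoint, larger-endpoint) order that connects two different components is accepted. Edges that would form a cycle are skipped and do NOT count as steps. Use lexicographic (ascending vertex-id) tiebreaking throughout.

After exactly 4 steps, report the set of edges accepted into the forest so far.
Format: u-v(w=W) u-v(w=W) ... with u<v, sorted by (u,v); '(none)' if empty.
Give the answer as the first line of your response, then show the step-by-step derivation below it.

0-2(w=7) 1-3(w=6) 2-3(w=7) 3-6(w=1)

step 1: add edge 3-6 (w=1); MST = {3-6(w=1)}
step 2: add edge 1-3 (w=6); MST = {1-3(w=6) 3-6(w=1)}
step 3: add edge 0-2 (w=7); MST = {0-2(w=7) 1-3(w=6) 3-6(w=1)}
step 4: add edge 2-3 (w=7); MST = {0-2(w=7) 1-3(w=6) 2-3(w=7) 3-6(w=1)}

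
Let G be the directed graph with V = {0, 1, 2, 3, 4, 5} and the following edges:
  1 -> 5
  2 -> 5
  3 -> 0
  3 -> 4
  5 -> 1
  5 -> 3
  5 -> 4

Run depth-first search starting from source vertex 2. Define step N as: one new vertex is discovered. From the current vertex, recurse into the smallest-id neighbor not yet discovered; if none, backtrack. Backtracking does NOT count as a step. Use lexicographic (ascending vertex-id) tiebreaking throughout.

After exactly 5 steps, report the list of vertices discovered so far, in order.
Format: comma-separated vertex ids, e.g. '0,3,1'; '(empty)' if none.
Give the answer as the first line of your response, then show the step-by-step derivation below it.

2,5,1,3,0

step 1: discover 2; path=2; order=2
step 2: discover 5; path=2>5; order=2,5
step 3: discover 1; path=2>5>1; order=2,5,1
step 4: discover 3; path=2>5>3; order=2,5,1,3
step 5: discover 0; path=2>5>3>0; order=2,5,1,3,0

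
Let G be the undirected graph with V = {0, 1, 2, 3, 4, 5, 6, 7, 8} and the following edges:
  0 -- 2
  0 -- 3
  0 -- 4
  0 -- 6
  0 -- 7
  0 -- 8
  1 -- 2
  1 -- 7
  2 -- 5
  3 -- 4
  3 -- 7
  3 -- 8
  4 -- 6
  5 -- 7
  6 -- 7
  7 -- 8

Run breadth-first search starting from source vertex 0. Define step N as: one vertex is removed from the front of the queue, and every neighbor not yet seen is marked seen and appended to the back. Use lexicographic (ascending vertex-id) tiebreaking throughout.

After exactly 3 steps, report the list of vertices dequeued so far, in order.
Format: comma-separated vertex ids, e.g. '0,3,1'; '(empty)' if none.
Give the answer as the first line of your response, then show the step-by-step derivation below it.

0,2,3

step 1: dequeue 0; queue=[2,3,4,6,7,8]; order=0
step 2: dequeue 2; queue=[3,4,6,7,8,1,5]; order=0,2
step 3: dequeue 3; queue=[4,6,7,8,1,5]; order=0,2,3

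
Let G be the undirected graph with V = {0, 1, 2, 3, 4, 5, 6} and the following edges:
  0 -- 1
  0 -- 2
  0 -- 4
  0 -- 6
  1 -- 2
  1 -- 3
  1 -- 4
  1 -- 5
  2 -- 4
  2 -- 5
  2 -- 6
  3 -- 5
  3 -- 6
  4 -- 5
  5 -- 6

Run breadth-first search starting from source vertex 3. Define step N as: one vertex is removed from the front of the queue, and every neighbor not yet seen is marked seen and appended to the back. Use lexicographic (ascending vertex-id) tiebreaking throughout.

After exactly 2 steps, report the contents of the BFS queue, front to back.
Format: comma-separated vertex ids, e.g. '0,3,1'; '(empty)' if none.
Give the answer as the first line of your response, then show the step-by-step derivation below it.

5,6,0,2,4

step 1: dequeue 3; queue=[1,5,6]; order=3
step 2: dequeue 1; queue=[5,6,0,2,4]; order=3,1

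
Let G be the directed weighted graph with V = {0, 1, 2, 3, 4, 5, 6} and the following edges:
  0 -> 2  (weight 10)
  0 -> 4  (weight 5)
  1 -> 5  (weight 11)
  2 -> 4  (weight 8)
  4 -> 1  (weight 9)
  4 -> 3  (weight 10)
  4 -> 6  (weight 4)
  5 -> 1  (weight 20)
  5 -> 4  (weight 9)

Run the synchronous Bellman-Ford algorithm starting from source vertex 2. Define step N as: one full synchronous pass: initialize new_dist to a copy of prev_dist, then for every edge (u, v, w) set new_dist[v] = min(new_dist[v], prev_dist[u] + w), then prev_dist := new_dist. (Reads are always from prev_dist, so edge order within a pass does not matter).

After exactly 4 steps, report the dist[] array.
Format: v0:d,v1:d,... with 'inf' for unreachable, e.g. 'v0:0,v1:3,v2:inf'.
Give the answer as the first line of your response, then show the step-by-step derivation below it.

v0:inf,v1:17,v2:0,v3:18,v4:8,v5:28,v6:12

step 1: dist = v0:inf,v1:inf,v2:0,v3:inf,v4:8,v5:inf,v6:inf
step 2: dist = v0:inf,v1:17,v2:0,v3:18,v4:8,v5:inf,v6:12
step 3: dist = v0:inf,v1:17,v2:0,v3:18,v4:8,v5:28,v6:12
step 4: dist = v0:inf,v1:17,v2:0,v3:18,v4:8,v5:28,v6:12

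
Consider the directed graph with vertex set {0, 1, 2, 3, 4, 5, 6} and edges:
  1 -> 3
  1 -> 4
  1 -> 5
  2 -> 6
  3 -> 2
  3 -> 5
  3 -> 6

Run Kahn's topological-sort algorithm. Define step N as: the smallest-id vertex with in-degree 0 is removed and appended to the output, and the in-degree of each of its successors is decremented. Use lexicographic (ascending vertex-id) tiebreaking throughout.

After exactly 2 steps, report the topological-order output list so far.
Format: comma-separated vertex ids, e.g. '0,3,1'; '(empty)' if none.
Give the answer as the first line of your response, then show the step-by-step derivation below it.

0,1

step 1: output 0; order=[0]; indeg=(0,0,1,1,1,2,2)
step 2: output 1; order=[0,1]; indeg=(0,0,1,0,0,1,2)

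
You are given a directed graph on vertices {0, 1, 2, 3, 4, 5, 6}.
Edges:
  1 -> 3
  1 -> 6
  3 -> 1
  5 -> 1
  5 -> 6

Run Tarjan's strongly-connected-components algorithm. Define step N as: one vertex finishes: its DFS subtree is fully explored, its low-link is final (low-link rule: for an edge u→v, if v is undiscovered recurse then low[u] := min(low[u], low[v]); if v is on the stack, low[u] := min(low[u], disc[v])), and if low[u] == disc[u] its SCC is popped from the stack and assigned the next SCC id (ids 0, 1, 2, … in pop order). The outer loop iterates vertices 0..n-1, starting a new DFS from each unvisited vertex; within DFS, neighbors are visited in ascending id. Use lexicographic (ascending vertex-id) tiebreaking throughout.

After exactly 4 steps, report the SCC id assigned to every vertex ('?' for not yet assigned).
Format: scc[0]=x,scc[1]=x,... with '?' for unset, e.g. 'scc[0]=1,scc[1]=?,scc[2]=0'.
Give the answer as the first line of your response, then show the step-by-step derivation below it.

scc[0]=0,scc[1]=2,scc[2]=?,scc[3]=2,scc[4]=?,scc[5]=?,scc[6]=1

step 1: low=(low[0]=0,low[1]=?,low[2]=?,low[3]=?,low[4]=?,low[5]=?,low[6]=?); scc=(scc[0]=0,scc[1]=?,scc[2]=?,scc[3]=?,scc[4]=?,scc[5]=?,scc[6]=?)
step 2: low=(low[0]=0,low[1]=1,low[2]=?,low[3]=1,low[4]=?,low[5]=?,low[6]=?); scc=(scc[0]=0,scc[1]=?,scc[2]=?,scc[3]=?,scc[4]=?,scc[5]=?,scc[6]=?)
step 3: low=(low[0]=0,low[1]=1,low[2]=?,low[3]=1,low[4]=?,low[5]=?,low[6]=3); scc=(scc[0]=0,scc[1]=?,scc[2]=?,scc[3]=?,scc[4]=?,scc[5]=?,scc[6]=1)
step 4: low=(low[0]=0,low[1]=1,low[2]=?,low[3]=1,low[4]=?,low[5]=?,low[6]=3); scc=(scc[0]=0,scc[1]=2,scc[2]=?,scc[3]=2,scc[4]=?,scc[5]=?,scc[6]=1)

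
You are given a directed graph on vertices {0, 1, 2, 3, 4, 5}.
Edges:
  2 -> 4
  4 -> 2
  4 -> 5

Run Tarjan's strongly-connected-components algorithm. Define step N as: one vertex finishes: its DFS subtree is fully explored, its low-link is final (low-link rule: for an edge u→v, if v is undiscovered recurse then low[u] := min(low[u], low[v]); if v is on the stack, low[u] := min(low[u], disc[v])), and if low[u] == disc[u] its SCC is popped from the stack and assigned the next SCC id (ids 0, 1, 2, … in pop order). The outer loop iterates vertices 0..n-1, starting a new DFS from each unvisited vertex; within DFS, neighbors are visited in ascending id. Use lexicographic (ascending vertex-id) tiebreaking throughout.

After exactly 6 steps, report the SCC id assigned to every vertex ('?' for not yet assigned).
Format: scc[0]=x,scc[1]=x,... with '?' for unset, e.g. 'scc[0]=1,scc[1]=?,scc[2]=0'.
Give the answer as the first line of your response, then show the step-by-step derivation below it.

scc[0]=0,scc[1]=1,scc[2]=3,scc[3]=4,scc[4]=3,scc[5]=2

step 1: low=(low[0]=0,low[1]=?,low[2]=?,low[3]=?,low[4]=?,low[5]=?); scc=(scc[0]=0,scc[1]=?,scc[2]=?,scc[3]=?,scc[4]=?,scc[5]=?)
step 2: low=(low[0]=0,low[1]=1,low[2]=?,low[3]=?,low[4]=?,low[5]=?); scc=(scc[0]=0,scc[1]=1,scc[2]=?,scc[3]=?,scc[4]=?,scc[5]=?)
step 3: low=(low[0]=0,low[1]=1,low[2]=2,low[3]=?,low[4]=2,low[5]=4); scc=(scc[0]=0,scc[1]=1,scc[2]=?,scc[3]=?,scc[4]=?,scc[5]=2)
step 4: low=(low[0]=0,low[1]=1,low[2]=2,low[3]=?,low[4]=2,low[5]=4); scc=(scc[0]=0,scc[1]=1,scc[2]=?,scc[3]=?,scc[4]=?,scc[5]=2)
step 5: low=(low[0]=0,low[1]=1,low[2]=2,low[3]=?,low[4]=2,low[5]=4); scc=(scc[0]=0,scc[1]=1,scc[2]=3,scc[3]=?,scc[4]=3,scc[5]=2)
step 6: low=(low[0]=0,low[1]=1,low[2]=2,low[3]=5,low[4]=2,low[5]=4); scc=(scc[0]=0,scc[1]=1,scc[2]=3,scc[3]=4,scc[4]=3,scc[5]=2)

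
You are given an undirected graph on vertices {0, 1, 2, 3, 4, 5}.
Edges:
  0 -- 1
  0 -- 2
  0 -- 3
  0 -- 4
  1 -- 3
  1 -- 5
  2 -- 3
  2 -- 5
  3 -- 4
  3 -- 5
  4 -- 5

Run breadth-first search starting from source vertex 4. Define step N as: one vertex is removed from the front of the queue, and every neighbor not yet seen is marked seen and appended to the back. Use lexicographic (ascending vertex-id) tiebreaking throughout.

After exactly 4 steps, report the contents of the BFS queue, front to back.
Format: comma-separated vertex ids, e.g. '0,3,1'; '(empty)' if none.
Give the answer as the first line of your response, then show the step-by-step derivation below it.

1,2

step 1: dequeue 4; queue=[0,3,5]; order=4
step 2: dequeue 0; queue=[3,5,1,2]; order=4,0
step 3: dequeue 3; queue=[5,1,2]; order=4,0,3
step 4: dequeue 5; queue=[1,2]; order=4,0,3,5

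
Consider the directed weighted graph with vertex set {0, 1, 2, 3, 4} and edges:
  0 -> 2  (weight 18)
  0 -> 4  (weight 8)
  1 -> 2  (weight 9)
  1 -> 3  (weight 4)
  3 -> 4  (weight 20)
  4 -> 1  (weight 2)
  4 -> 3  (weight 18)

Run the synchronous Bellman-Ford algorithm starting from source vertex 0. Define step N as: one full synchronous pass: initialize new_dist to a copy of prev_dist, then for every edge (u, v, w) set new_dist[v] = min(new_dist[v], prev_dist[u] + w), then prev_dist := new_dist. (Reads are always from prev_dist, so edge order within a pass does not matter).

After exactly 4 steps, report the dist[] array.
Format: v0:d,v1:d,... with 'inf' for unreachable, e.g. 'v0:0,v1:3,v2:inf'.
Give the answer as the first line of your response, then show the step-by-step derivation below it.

v0:0,v1:10,v2:18,v3:14,v4:8

step 1: dist = v0:0,v1:inf,v2:18,v3:inf,v4:8
step 2: dist = v0:0,v1:10,v2:18,v3:26,v4:8
step 3: dist = v0:0,v1:10,v2:18,v3:14,v4:8
step 4: dist = v0:0,v1:10,v2:18,v3:14,v4:8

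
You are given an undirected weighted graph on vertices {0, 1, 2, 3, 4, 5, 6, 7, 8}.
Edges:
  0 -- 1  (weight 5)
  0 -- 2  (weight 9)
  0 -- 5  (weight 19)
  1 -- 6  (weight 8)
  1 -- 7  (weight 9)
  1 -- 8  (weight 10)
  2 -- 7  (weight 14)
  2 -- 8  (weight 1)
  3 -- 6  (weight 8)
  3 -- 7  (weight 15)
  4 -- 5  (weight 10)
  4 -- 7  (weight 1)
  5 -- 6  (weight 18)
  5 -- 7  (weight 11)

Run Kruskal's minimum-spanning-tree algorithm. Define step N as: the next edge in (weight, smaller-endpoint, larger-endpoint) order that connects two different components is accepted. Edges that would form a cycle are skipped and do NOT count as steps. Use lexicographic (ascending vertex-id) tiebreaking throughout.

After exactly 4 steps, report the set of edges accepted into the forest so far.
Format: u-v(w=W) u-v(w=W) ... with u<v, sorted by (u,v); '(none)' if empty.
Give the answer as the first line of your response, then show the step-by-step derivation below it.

0-1(w=5) 1-6(w=8) 2-8(w=1) 4-7(w=1)

step 1: add edge 2-8 (w=1); MST = {2-8(w=1)}
step 2: add edge 4-7 (w=1); MST = {2-8(w=1) 4-7(w=1)}
step 3: add edge 0-1 (w=5); MST = {0-1(w=5) 2-8(w=1) 4-7(w=1)}
step 4: add edge 1-6 (w=8); MST = {0-1(w=5) 1-6(w=8) 2-8(w=1) 4-7(w=1)}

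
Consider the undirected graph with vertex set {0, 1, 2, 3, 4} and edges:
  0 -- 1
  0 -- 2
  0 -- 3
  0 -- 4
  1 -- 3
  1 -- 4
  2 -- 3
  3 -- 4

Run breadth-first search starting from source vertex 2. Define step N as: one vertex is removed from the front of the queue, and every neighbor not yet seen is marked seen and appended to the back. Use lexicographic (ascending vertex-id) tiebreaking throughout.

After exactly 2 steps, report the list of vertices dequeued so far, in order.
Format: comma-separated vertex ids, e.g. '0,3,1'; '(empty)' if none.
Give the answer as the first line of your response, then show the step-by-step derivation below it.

2,0

step 1: dequeue 2; queue=[0,3]; order=2
step 2: dequeue 0; queue=[3,1,4]; order=2,0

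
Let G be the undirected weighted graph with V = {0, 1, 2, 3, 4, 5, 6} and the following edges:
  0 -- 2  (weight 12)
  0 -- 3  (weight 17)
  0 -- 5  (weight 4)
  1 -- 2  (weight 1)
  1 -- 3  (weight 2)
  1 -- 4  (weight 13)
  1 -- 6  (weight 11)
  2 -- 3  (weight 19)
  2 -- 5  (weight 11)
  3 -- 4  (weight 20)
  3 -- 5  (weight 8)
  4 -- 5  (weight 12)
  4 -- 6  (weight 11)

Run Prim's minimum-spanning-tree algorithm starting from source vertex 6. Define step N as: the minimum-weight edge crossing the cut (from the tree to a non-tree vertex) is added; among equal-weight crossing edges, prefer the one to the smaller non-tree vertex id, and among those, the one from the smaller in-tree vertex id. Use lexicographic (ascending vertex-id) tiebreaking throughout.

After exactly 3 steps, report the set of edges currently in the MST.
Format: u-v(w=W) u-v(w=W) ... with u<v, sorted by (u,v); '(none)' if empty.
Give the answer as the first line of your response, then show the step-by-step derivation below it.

1-2(w=1) 1-3(w=2) 1-6(w=11)

step 1: add edge 1-6 (w=11); MST = {1-6(w=11)}
step 2: add edge 1-2 (w=1); MST = {1-2(w=1) 1-6(w=11)}
step 3: add edge 1-3 (w=2); MST = {1-2(w=1) 1-3(w=2) 1-6(w=11)}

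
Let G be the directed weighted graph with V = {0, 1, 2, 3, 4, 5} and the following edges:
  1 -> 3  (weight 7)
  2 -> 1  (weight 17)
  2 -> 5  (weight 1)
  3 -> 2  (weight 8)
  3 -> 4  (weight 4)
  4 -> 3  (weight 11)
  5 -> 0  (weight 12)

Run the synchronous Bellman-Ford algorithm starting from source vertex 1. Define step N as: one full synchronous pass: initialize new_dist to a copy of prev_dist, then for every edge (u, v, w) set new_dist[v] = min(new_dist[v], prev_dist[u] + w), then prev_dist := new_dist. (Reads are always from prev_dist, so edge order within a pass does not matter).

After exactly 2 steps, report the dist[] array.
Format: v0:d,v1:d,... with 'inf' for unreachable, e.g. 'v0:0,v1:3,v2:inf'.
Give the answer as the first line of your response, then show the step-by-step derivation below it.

v0:inf,v1:0,v2:15,v3:7,v4:11,v5:inf

step 1: dist = v0:inf,v1:0,v2:inf,v3:7,v4:inf,v5:inf
step 2: dist = v0:inf,v1:0,v2:15,v3:7,v4:11,v5:inf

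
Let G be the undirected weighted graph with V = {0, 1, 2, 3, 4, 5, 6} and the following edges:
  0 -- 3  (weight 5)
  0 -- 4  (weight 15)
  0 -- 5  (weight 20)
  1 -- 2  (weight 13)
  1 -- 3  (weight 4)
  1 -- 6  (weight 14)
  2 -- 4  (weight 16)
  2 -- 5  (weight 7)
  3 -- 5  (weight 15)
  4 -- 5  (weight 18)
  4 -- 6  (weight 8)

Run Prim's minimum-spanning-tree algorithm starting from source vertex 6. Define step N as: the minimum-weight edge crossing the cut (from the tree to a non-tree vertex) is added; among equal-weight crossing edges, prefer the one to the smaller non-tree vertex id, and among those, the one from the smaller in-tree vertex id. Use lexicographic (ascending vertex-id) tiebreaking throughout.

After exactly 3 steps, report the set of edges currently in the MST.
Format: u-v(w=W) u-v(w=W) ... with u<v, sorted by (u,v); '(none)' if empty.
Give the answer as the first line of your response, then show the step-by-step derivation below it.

1-3(w=4) 1-6(w=14) 4-6(w=8)

step 1: add edge 4-6 (w=8); MST = {4-6(w=8)}
step 2: add edge 1-6 (w=14); MST = {1-6(w=14) 4-6(w=8)}
step 3: add edge 1-3 (w=4); MST = {1-3(w=4) 1-6(w=14) 4-6(w=8)}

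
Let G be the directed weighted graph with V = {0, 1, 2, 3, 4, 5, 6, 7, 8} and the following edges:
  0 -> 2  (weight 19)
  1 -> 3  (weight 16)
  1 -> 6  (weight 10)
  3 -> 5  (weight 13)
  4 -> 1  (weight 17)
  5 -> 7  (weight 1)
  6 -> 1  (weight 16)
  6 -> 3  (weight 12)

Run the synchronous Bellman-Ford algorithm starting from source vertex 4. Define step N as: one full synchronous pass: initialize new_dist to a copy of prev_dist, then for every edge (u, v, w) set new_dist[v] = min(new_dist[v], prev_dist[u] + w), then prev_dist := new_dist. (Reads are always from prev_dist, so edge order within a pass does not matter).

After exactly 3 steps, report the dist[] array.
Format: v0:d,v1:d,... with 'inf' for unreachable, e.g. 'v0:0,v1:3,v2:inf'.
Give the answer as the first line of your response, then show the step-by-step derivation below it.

v0:inf,v1:17,v2:inf,v3:33,v4:0,v5:46,v6:27,v7:inf,v8:inf

step 1: dist = v0:inf,v1:17,v2:inf,v3:inf,v4:0,v5:inf,v6:inf,v7:inf,v8:inf
step 2: dist = v0:inf,v1:17,v2:inf,v3:33,v4:0,v5:inf,v6:27,v7:inf,v8:inf
step 3: dist = v0:inf,v1:17,v2:inf,v3:33,v4:0,v5:46,v6:27,v7:inf,v8:inf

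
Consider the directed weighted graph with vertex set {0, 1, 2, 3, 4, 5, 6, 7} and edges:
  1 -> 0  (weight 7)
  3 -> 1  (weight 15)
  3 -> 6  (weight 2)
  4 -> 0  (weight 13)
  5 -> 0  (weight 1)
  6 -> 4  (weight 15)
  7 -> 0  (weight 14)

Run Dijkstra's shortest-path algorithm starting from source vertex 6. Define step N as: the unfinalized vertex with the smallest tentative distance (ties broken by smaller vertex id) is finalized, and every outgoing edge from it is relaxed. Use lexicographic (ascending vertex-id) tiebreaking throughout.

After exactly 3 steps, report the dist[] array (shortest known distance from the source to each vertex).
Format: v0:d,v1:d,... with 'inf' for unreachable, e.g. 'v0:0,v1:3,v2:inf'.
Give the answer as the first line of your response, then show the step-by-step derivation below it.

v0:28,v1:inf,v2:inf,v3:inf,v4:15,v5:inf,v6:0,v7:inf

step 1: dist = v0:inf,v1:inf,v2:inf,v3:inf,v4:15,v5:inf,v6:0,v7:inf
step 2: dist = v0:28,v1:inf,v2:inf,v3:inf,v4:15,v5:inf,v6:0,v7:inf
step 3: dist = v0:28,v1:inf,v2:inf,v3:inf,v4:15,v5:inf,v6:0,v7:inf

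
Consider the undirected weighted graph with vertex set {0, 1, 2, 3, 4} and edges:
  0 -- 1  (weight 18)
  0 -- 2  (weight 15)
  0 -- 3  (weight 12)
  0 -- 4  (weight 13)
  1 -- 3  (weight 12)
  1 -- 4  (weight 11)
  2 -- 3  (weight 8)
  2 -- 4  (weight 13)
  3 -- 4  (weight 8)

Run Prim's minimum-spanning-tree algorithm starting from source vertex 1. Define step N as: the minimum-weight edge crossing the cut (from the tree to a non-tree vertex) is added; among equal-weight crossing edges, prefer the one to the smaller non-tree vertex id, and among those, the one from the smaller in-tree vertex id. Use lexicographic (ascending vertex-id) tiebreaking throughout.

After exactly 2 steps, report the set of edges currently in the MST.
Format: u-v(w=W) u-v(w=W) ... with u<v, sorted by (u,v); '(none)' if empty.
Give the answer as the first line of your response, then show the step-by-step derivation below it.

1-4(w=11) 3-4(w=8)

step 1: add edge 1-4 (w=11); MST = {1-4(w=11)}
step 2: add edge 3-4 (w=8); MST = {1-4(w=11) 3-4(w=8)}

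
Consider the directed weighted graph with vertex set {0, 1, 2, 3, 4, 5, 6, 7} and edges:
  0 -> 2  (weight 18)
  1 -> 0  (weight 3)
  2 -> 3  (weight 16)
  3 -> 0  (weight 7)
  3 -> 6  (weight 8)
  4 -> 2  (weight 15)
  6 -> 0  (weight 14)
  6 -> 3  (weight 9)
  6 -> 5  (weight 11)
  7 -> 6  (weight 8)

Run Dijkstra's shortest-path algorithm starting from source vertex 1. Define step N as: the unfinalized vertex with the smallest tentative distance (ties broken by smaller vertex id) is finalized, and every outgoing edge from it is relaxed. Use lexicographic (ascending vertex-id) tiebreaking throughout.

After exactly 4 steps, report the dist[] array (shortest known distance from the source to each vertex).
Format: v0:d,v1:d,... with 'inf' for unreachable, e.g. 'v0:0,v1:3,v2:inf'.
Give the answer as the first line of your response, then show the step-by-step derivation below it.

v0:3,v1:0,v2:21,v3:37,v4:inf,v5:inf,v6:45,v7:inf

step 1: dist = v0:3,v1:0,v2:inf,v3:inf,v4:inf,v5:inf,v6:inf,v7:inf
step 2: dist = v0:3,v1:0,v2:21,v3:inf,v4:inf,v5:inf,v6:inf,v7:inf
step 3: dist = v0:3,v1:0,v2:21,v3:37,v4:inf,v5:inf,v6:inf,v7:inf
step 4: dist = v0:3,v1:0,v2:21,v3:37,v4:inf,v5:inf,v6:45,v7:inf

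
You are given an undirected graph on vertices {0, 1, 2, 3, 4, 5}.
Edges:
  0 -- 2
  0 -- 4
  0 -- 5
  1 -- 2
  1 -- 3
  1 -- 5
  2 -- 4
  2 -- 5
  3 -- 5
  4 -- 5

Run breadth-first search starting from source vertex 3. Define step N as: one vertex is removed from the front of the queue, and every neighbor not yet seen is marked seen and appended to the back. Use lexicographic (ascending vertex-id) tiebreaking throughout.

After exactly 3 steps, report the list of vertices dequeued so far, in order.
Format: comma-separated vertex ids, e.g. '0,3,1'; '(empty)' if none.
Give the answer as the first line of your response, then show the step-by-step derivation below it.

3,1,5

step 1: dequeue 3; queue=[1,5]; order=3
step 2: dequeue 1; queue=[5,2]; order=3,1
step 3: dequeue 5; queue=[2,0,4]; order=3,1,5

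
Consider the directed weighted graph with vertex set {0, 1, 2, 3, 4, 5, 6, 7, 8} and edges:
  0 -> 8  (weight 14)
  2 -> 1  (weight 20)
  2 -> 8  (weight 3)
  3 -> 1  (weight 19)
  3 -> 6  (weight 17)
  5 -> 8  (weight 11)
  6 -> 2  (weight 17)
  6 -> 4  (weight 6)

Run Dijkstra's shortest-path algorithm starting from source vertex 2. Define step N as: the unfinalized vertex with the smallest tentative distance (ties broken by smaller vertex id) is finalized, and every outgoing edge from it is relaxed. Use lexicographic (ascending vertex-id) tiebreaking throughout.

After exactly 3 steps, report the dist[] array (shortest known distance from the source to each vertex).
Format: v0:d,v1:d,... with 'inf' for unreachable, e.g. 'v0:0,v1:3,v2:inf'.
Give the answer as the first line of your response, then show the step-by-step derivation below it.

v0:inf,v1:20,v2:0,v3:inf,v4:inf,v5:inf,v6:inf,v7:inf,v8:3

step 1: dist = v0:inf,v1:20,v2:0,v3:inf,v4:inf,v5:inf,v6:inf,v7:inf,v8:3
step 2: dist = v0:inf,v1:20,v2:0,v3:inf,v4:inf,v5:inf,v6:inf,v7:inf,v8:3
step 3: dist = v0:inf,v1:20,v2:0,v3:inf,v4:inf,v5:inf,v6:inf,v7:inf,v8:3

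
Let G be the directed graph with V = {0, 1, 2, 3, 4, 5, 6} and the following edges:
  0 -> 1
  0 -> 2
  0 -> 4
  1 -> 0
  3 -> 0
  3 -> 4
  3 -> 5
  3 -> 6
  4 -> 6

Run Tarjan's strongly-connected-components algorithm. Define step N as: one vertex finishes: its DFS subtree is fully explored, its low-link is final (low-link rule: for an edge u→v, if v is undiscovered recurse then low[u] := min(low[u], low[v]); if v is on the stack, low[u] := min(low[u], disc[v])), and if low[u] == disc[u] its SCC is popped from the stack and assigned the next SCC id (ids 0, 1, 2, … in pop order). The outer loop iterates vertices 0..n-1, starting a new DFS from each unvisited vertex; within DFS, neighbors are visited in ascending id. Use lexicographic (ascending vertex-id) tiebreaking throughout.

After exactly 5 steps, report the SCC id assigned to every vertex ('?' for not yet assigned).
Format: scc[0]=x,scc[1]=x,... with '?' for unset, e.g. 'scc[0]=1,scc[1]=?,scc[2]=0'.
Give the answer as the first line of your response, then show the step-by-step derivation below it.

scc[0]=3,scc[1]=3,scc[2]=0,scc[3]=?,scc[4]=2,scc[5]=?,scc[6]=1

step 1: low=(low[0]=0,low[1]=0,low[2]=?,low[3]=?,low[4]=?,low[5]=?,low[6]=?); scc=(scc[0]=?,scc[1]=?,scc[2]=?,scc[3]=?,scc[4]=?,scc[5]=?,scc[6]=?)
step 2: low=(low[0]=0,low[1]=0,low[2]=2,low[3]=?,low[4]=?,low[5]=?,low[6]=?); scc=(scc[0]=?,scc[1]=?,scc[2]=0,scc[3]=?,scc[4]=?,scc[5]=?,scc[6]=?)
step 3: low=(low[0]=0,low[1]=0,low[2]=2,low[3]=?,low[4]=3,low[5]=?,low[6]=4); scc=(scc[0]=?,scc[1]=?,scc[2]=0,scc[3]=?,scc[4]=?,scc[5]=?,scc[6]=1)
step 4: low=(low[0]=0,low[1]=0,low[2]=2,low[3]=?,low[4]=3,low[5]=?,low[6]=4); scc=(scc[0]=?,scc[1]=?,scc[2]=0,scc[3]=?,scc[4]=2,scc[5]=?,scc[6]=1)
step 5: low=(low[0]=0,low[1]=0,low[2]=2,low[3]=?,low[4]=3,low[5]=?,low[6]=4); scc=(scc[0]=3,scc[1]=3,scc[2]=0,scc[3]=?,scc[4]=2,scc[5]=?,scc[6]=1)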